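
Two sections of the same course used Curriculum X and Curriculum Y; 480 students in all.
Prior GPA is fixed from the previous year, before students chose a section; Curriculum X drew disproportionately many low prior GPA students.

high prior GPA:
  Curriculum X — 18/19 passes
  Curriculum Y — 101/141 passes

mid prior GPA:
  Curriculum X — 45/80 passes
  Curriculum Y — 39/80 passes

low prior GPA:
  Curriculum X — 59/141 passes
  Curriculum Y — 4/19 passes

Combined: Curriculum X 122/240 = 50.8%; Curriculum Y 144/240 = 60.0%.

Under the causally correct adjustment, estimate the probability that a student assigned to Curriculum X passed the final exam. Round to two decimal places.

Prior GPA band differs across teaching methods for reasons unrelated to any effect of the teaching method itself, and it separately predicts the outcome — a classic confounder. We must compare within prior GPA band levels.
Standardising Curriculum X to the population prior GPA band mix: 0.333·18/19 + 0.333·45/80 + 0.333·59/141 = 0.643.

0.64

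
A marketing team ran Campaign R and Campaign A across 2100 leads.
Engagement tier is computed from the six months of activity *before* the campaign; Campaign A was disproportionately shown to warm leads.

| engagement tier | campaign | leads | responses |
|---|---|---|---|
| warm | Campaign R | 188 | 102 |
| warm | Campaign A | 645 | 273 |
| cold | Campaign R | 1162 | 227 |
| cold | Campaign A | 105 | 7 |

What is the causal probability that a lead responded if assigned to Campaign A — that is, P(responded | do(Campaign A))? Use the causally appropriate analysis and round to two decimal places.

Since engagement tier is a pre-existing factor (not a product of the campaign) and it affects the outcome on its own, it is a confounder. The stratified rates, not the pooled rate, identify the causal effect.
Standardising Campaign A to the population engagement tier mix: 0.397·273/645 + 0.603·7/105 = 0.208.

0.21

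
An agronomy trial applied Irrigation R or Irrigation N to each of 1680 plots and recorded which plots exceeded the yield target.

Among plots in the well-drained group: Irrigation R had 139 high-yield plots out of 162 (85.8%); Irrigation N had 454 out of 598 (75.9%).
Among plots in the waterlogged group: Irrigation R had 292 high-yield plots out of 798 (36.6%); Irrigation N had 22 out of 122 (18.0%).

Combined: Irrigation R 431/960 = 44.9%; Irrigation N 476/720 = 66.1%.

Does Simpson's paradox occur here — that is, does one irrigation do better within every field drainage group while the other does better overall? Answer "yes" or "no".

yes

Within each field drainage level (well-drained 85.8% vs 75.9%; waterlogged 36.6% vs 18.0%), Irrigation R has the higher rate every time. Pooled: 44.9% vs 66.1% — Irrigation N has the higher rate overall. The two comparisons disagree.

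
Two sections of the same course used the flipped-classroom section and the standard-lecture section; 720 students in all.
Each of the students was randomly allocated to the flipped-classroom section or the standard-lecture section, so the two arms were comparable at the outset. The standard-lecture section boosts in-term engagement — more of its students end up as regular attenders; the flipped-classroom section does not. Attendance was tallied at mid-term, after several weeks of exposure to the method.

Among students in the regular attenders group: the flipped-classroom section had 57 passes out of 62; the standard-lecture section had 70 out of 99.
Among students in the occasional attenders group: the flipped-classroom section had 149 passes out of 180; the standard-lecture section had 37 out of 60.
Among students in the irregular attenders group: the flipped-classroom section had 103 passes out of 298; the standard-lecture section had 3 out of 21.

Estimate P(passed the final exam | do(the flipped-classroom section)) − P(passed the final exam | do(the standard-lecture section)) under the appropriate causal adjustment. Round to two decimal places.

The distribution of mid-term attendance is itself part of what the teaching method does — it is an intermediate outcome. Holding it fixed would remove that part of the effect; the total effect is the pooled difference.
The causal difference is the pooled difference: 0.572 − 0.611 = -0.039.

-0.04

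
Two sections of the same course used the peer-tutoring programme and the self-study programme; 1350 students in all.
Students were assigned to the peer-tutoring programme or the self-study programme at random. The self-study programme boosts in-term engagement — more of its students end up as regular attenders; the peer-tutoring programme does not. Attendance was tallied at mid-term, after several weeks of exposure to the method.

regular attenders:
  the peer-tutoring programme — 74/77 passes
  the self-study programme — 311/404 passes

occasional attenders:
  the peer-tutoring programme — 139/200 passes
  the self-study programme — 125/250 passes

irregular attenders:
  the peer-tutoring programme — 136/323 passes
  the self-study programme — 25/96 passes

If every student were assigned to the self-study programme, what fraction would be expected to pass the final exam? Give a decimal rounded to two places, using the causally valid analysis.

Within every mid-term attendance level the peer-tutoring programme has the higher rate, yet pooled the self-study programme does — Simpson's reversal.
Stratifying would compare teaching methods among students the teaching methods themselves sorted into mid-term attendance groups — a form of selection on an intermediate. The unconditioned pooled rates give the total causal effect.
So P(outcome | do(the self-study programme)) is just the pooled rate for the self-study programme: 461/750 = 0.615.

0.61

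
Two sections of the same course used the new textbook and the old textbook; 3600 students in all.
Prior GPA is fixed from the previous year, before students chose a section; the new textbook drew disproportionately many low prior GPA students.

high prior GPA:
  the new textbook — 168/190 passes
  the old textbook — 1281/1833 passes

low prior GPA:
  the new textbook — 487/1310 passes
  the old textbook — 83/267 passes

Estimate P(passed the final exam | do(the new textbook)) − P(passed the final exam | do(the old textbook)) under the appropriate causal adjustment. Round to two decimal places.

Prior GPA band differs across teaching methods for reasons unrelated to any effect of the teaching method itself, and it separately predicts the outcome — a classic confounder. We must compare within prior GPA band levels.
Adjusting over the population distribution of prior GPA band: 0.562·(0.884−0.699) + 0.438·(0.372−0.311) = +0.131.

+0.13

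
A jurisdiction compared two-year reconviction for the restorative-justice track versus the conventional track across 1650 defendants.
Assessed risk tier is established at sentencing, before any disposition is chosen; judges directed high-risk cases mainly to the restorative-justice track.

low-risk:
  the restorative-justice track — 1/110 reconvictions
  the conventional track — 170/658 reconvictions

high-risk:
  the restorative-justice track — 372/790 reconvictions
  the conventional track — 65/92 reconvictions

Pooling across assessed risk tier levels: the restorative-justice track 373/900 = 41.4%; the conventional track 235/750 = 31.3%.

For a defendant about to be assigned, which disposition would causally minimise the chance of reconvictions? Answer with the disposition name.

Here assessed risk tier is a common cause — it drives both which disposition a case falls under and the outcome. The crude comparison mixes populations; the stratum-specific rates are the causally relevant ones.
Within each level — low-risk: 0.9% vs 25.8%; high-risk: 47.1% vs 70.7% — the restorative-justice track is lower every time.

the restorative-justice track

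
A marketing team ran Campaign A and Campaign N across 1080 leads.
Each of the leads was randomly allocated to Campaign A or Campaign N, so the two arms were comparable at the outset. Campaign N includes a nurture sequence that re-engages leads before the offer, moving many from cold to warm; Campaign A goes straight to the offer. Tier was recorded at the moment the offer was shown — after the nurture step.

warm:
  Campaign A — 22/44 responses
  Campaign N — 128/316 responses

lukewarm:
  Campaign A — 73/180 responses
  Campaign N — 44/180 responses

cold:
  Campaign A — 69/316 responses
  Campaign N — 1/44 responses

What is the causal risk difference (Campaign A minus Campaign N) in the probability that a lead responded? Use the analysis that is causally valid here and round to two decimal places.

-0.02

Within every engagement tier level Campaign A has the higher rate, yet pooled Campaign N does — Simpson's reversal.
Stratifying would compare campaigns among leads the campaigns themselves sorted into engagement tier groups — a form of selection on an intermediate. The unconditioned pooled rates give the total causal effect.
The causal difference is the pooled difference: 0.304 − 0.320 = -0.017.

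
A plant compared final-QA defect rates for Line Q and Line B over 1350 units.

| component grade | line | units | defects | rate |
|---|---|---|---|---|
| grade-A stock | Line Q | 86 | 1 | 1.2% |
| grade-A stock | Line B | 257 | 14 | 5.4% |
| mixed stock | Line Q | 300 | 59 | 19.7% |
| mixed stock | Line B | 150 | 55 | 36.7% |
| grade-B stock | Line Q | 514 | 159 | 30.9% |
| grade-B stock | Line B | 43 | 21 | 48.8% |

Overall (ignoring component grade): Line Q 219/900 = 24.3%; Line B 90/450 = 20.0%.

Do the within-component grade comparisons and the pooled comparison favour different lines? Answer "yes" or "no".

Within each component grade level (grade-A stock 1.2% vs 5.4%; mixed stock 19.7% vs 36.7%; grade-B stock 30.9% vs 48.8%), Line Q has the lower rate every time. Pooled: 24.3% vs 20.0% — Line B has the lower rate overall. The two comparisons disagree.

yes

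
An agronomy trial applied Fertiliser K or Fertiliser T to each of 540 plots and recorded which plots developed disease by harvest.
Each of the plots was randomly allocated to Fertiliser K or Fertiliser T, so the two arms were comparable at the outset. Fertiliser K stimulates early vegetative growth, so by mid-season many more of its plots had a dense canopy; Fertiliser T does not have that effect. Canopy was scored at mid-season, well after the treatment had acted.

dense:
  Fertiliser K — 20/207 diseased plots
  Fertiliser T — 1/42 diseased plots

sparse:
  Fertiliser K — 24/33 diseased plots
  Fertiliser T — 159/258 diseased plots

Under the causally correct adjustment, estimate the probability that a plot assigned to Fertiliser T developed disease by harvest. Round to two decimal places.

Mid-season canopy here is a post-treatment variable shaped by the fertiliser; conditioning on it would introduce bias rather than remove it. The overall comparison is the causal one.
So P(outcome | do(Fertiliser T)) is just the pooled rate for Fertiliser T: 160/300 = 0.533.

0.53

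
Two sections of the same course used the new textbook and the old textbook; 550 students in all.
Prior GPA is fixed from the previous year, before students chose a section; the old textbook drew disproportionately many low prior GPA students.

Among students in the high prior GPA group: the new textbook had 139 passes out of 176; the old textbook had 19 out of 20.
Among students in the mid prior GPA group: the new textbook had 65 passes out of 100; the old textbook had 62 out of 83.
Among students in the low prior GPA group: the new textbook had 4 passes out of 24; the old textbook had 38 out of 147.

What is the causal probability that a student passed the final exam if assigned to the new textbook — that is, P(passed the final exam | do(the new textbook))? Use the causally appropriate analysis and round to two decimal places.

Within every prior GPA band level the old textbook has the higher rate, yet pooled the new textbook does — Simpson's reversal.
Prior GPA band differs across teaching methods for reasons unrelated to any effect of the teaching method itself, and it separately predicts the outcome — a classic confounder. We must compare within prior GPA band levels.
Standardising the new textbook to the population prior GPA band mix: 0.356·139/176 + 0.333·65/100 + 0.311·4/24 = 0.550.

0.55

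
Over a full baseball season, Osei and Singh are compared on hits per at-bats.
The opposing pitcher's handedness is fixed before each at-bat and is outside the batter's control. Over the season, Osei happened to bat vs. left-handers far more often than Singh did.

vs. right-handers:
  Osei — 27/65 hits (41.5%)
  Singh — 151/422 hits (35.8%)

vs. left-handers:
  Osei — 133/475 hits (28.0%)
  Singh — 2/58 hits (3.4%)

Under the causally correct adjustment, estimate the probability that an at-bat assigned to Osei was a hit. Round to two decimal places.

The imbalance in pitcher handedness arose from how at-bats were allocated, not from anything the player did; and pitcher handedness independently affects the outcome. The pooled gap is confounded — condition on pitcher handedness.
Standardising Osei to the population pitcher handedness mix: 0.477·27/65 + 0.523·133/475 = 0.345.

0.34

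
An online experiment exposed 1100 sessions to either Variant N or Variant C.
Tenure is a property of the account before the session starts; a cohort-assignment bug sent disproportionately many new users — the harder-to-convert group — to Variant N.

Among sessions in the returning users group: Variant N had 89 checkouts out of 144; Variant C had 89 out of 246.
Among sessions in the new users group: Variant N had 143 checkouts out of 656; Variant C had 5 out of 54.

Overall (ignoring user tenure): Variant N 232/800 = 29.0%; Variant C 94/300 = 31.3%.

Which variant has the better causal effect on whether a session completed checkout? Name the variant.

Within every user tenure level Variant N has the higher rate, yet pooled Variant C does — Simpson's reversal.
The imbalance in user tenure arose from how sessions were allocated, not from anything the variant did; and user tenure independently affects the outcome. The pooled gap is confounded — condition on user tenure.
Within each level — returning users: 61.8% vs 36.2%; new users: 21.8% vs 9.3% — Variant N is higher every time.

Variant N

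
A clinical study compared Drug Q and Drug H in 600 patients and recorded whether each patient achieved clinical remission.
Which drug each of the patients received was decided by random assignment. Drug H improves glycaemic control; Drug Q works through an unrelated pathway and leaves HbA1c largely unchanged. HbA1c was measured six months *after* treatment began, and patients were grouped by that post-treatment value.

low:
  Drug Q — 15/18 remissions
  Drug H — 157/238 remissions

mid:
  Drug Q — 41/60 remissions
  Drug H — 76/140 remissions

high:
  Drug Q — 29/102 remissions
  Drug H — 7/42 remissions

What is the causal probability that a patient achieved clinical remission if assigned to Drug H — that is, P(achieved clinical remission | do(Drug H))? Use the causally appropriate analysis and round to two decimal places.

Stratifying would compare drugs among patients the drugs themselves sorted into HbA1c groups — a form of selection on an intermediate. The unconditioned pooled rates give the total causal effect.
So P(outcome | do(Drug H)) is just the pooled rate for Drug H: 240/420 = 0.571.

0.57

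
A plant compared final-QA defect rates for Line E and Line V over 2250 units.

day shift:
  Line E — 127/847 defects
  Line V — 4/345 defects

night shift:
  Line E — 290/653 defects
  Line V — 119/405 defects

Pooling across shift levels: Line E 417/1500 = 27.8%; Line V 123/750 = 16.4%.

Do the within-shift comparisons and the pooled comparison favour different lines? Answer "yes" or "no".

no

Within each shift level (day shift 15.0% vs 1.2%; night shift 44.4% vs 29.4%), Line V has the lower rate every time. Pooled: 27.8% vs 16.4% — Line V has the lower rate overall. They agree.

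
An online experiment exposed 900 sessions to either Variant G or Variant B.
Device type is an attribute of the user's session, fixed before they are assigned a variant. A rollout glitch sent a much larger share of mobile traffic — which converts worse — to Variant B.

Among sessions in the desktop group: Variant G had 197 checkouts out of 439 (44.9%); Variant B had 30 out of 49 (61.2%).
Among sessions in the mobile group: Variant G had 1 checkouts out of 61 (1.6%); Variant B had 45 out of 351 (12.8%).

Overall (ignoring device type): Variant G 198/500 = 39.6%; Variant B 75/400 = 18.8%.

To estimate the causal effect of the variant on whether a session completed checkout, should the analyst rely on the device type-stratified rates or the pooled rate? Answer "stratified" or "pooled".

stratified

Since device type is a pre-existing factor (not a product of the variant) and it affects the outcome on its own, it is a confounder. The stratified rates, not the pooled rate, identify the causal effect.
Within each level — desktop: 44.9% vs 61.2%; mobile: 1.6% vs 12.8% — Variant B is higher every time.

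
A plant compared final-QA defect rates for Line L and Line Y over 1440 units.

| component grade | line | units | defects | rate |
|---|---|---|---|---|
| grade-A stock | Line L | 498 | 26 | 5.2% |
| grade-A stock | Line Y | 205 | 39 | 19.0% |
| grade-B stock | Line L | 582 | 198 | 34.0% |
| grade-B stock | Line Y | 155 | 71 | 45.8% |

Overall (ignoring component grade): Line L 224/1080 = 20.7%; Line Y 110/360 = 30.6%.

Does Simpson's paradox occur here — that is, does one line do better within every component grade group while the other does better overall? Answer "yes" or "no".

Within each component grade level (grade-A stock 5.2% vs 19.0%; grade-B stock 34.0% vs 45.8%), Line L has the lower rate every time. Pooled: 20.7% vs 30.6% — Line L has the lower rate overall. They agree.

no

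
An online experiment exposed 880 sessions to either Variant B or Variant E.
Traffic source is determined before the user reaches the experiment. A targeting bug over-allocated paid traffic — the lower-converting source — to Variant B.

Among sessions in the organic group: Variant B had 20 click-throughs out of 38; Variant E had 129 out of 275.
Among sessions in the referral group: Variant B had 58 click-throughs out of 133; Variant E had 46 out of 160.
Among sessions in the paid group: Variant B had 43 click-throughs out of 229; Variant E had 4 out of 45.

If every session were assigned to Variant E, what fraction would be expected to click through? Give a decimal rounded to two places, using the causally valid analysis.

0.29

Traffic source differs across variants for reasons unrelated to any effect of the variant itself, and it separately predicts the outcome — a classic confounder. We must compare within traffic source levels.
Standardising Variant E to the population traffic source mix: 0.356·129/275 + 0.333·46/160 + 0.311·4/45 = 0.290.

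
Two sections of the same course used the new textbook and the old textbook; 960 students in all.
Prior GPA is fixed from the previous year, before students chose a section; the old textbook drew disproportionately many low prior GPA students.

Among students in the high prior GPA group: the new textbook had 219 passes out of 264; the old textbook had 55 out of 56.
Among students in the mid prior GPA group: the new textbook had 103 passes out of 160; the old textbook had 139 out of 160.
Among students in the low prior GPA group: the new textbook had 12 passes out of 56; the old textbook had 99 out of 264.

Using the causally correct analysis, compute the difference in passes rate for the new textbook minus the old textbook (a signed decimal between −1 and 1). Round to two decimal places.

-0.18

The imbalance in prior GPA band arose from how students were allocated, not from anything the teaching method did; and prior GPA band independently affects the outcome. The pooled gap is confounded — condition on prior GPA band.
Adjusting over the population distribution of prior GPA band: 0.333·(0.830−0.982) + 0.333·(0.644−0.869) + 0.333·(0.214−0.375) = -0.179.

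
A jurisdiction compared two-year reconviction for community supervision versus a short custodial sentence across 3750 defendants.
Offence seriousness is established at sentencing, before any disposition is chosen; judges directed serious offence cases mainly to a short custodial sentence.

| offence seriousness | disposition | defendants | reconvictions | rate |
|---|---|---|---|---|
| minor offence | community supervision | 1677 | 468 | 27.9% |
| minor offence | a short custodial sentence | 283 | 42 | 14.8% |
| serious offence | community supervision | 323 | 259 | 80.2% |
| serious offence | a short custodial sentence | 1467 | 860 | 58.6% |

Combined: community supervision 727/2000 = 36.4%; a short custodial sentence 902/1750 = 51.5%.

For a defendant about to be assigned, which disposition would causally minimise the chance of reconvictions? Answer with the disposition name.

a short custodial sentence

The offence seriousness-specific comparison favours a short custodial sentence throughout, but the pooled figures favour community supervision. The question is whether to condition on offence seriousness.
Offence seriousness satisfies the back-door criterion: it is not a descendant of the disposition, and it blocks the spurious path from disposition to outcome. Adjusting for it (i.e., using the within-offence seriousness rates) gives the causal effect.
Within each level — minor offence: 27.9% vs 14.8%; serious offence: 80.2% vs 58.6% — a short custodial sentence is lower every time.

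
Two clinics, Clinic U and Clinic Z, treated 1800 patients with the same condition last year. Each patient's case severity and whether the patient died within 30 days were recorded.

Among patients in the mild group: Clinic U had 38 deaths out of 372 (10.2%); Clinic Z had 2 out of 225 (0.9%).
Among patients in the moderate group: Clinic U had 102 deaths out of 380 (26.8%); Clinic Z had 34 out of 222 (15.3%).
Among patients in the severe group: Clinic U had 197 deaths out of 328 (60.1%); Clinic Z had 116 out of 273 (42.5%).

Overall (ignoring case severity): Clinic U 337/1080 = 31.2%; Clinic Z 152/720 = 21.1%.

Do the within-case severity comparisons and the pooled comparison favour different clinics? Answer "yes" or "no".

Within each case severity level (mild 10.2% vs 0.9%; moderate 26.8% vs 15.3%; severe 60.1% vs 42.5%), Clinic Z has the lower rate every time. Pooled: 31.2% vs 21.1% — Clinic Z has the lower rate overall. They agree.

no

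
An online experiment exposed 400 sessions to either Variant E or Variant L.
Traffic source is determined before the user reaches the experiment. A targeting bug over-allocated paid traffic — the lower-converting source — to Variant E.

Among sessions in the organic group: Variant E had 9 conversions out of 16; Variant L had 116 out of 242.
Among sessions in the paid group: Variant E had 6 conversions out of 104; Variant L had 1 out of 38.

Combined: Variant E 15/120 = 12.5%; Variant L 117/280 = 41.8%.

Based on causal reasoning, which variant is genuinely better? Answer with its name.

Variant E

Traffic source satisfies the back-door criterion: it is not a descendant of the variant, and it blocks the spurious path from variant to outcome. Adjusting for it (i.e., using the within-traffic source rates) gives the causal effect.
Within each level — organic: 56.2% vs 47.9%; paid: 5.8% vs 2.6% — Variant E is higher every time.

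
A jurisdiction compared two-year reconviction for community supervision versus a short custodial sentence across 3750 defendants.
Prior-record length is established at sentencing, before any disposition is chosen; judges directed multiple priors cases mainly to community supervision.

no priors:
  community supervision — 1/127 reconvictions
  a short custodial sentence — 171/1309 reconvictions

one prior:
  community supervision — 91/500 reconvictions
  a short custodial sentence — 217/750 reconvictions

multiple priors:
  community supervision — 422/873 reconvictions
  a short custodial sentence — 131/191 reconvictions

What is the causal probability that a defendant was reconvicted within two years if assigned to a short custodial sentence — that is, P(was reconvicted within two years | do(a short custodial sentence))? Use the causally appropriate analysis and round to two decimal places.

Nothing the disposition does changes prior-record length; the imbalance is an allocation artefact. With prior-record length also predicting the outcome, the pooled figure is confounded, and the within-stratum comparison is the causal one.
Standardising a short custodial sentence to the population prior-record length mix: 0.383·171/1309 + 0.333·217/750 + 0.284·131/191 = 0.341.

0.34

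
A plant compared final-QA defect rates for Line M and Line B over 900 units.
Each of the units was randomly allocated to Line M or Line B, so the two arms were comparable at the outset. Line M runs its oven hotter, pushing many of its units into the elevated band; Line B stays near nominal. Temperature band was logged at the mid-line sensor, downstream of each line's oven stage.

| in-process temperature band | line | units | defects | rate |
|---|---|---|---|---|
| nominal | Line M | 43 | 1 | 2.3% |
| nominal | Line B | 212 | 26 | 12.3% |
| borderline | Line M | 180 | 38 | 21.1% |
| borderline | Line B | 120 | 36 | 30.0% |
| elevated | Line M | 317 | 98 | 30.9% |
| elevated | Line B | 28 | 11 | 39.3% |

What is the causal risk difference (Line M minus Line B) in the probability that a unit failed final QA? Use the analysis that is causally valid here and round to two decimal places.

The in-process temperature band-specific comparison favours Line M throughout, but the pooled figures favour Line B. The question is whether to condition on in-process temperature band.
In-process temperature band lies on the pathway line → in-process temperature band → outcome, so adjusting for it blocks the indirect effect. For the total causal effect of line, use the unadjusted pooled rates.
The causal difference is the pooled difference: 0.254 − 0.203 = +0.051.

+0.05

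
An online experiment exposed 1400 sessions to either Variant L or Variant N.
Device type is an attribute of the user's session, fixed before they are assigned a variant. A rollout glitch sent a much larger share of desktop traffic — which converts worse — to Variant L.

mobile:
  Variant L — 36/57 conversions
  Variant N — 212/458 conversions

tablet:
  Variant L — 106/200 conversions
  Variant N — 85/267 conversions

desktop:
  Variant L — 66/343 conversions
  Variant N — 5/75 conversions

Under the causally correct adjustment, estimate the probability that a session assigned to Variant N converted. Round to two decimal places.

0.30

The device type-specific comparison favours Variant L throughout, but the pooled figures favour Variant N. The question is whether to condition on device type.
The imbalance in device type arose from how sessions were allocated, not from anything the variant did; and device type independently affects the outcome. The pooled gap is confounded — condition on device type.
Standardising Variant N to the population device type mix: 0.368·212/458 + 0.334·85/267 + 0.299·5/75 = 0.296.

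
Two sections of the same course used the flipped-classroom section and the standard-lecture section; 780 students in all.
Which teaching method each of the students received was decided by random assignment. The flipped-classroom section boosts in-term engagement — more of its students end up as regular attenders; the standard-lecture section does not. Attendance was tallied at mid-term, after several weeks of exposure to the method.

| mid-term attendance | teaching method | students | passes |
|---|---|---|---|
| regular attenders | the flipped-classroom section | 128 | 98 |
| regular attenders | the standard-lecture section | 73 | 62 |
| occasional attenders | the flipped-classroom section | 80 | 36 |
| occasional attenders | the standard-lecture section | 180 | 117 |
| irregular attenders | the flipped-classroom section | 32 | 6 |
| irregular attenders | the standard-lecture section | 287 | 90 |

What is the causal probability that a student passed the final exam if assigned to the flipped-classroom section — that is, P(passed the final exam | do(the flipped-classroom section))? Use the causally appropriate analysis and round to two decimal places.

0.58

the standard-lecture section is higher inside every mid-term attendance stratum but the flipped-classroom section is higher in aggregate. Whether to stratify depends on how mid-term attendance relates to the teaching method.
Mid-term attendance here is a post-treatment variable shaped by the teaching method; conditioning on it would introduce bias rather than remove it. The overall comparison is the causal one.
So P(outcome | do(the flipped-classroom section)) is just the pooled rate for the flipped-classroom section: 140/240 = 0.583.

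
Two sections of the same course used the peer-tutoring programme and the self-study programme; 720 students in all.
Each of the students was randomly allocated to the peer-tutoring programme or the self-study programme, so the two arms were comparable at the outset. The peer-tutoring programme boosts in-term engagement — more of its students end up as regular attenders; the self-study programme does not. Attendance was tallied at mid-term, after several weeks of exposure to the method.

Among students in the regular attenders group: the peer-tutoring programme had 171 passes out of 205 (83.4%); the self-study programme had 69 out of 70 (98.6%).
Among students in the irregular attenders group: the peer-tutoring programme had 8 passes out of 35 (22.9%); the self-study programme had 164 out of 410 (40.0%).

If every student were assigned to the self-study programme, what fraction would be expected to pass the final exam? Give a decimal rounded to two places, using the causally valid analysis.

The distribution of mid-term attendance is itself part of what the teaching method does — it is an intermediate outcome. Holding it fixed would remove that part of the effect; the total effect is the pooled difference.
So P(outcome | do(the self-study programme)) is just the pooled rate for the self-study programme: 233/480 = 0.485.

0.49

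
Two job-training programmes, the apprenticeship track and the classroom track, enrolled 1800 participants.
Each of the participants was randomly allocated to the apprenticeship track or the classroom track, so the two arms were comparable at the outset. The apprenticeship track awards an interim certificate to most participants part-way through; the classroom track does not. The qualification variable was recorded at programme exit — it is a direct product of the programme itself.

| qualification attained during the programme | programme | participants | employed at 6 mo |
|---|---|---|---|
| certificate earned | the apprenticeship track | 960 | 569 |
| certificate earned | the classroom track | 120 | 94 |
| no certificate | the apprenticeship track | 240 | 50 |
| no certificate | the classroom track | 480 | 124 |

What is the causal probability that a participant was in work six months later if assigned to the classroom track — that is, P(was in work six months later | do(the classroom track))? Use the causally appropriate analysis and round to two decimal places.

The qualification attained during the programme-specific comparison favours the classroom track throughout, but the pooled figures favour the apprenticeship track. The question is whether to condition on qualification attained during the programme.
Qualification attained during the programme is downstream of the programme. One should not condition on a consequence of treatment, so the overall rates are the right comparison.
So P(outcome | do(the classroom track)) is just the pooled rate for the classroom track: 218/600 = 0.363.

0.36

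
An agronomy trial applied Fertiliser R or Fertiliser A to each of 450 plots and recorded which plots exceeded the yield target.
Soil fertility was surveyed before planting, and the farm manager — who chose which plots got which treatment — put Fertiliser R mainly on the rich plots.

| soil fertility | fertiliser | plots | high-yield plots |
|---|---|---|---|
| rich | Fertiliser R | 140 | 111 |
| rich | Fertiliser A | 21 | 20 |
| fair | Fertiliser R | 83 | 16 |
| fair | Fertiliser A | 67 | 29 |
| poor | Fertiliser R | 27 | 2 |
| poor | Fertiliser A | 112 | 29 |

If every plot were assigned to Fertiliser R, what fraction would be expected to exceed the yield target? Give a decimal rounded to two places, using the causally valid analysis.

0.37

Soil fertility differs across fertilisers for reasons unrelated to any effect of the fertiliser itself, and it separately predicts the outcome — a classic confounder. We must compare within soil fertility levels.
Standardising Fertiliser R to the population soil fertility mix: 0.358·111/140 + 0.333·16/83 + 0.309·2/27 = 0.371.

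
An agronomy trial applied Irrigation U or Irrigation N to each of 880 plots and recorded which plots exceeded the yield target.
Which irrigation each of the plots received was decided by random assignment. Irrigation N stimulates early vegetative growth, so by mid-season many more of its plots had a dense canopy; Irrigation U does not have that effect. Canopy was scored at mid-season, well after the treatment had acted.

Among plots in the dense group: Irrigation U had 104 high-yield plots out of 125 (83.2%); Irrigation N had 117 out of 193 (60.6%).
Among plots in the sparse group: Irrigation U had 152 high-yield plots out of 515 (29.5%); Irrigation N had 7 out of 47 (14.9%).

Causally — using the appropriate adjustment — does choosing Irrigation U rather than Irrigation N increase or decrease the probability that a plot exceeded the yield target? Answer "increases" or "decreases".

The stratified and pooled comparisons disagree (Irrigation U wins within each mid-season canopy; Irrigation N wins overall), so the answer turns on the causal role of mid-season canopy.
Mid-season canopy here is a post-treatment variable shaped by the irrigation; conditioning on it would introduce bias rather than remove it. The overall comparison is the causal one.
Pooled: Irrigation U 40.0% vs Irrigation N 51.7%; Irrigation N is higher overall.

decreases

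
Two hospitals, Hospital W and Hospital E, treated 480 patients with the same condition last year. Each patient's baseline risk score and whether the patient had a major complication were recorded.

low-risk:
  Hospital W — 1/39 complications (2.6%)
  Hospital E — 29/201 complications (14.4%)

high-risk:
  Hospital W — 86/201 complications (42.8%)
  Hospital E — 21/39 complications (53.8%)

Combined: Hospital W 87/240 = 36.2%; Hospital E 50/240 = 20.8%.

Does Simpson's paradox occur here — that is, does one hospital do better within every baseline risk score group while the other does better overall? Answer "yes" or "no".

yes

Within each baseline risk score level (low-risk 2.6% vs 14.4%; high-risk 42.8% vs 53.8%), Hospital W has the lower rate every time. Pooled: 36.2% vs 20.8% — Hospital E has the lower rate overall. The two comparisons disagree.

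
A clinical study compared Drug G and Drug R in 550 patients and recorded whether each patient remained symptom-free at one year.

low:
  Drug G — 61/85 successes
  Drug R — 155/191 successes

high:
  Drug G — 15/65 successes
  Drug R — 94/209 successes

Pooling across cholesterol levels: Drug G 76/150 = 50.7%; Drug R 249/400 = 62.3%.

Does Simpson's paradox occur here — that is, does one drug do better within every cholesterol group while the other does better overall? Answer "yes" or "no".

no

Within each cholesterol level (low 71.8% vs 81.2%; high 23.1% vs 45.0%), Drug R has the higher rate every time. Pooled: 50.7% vs 62.3% — Drug R has the higher rate overall. They agree.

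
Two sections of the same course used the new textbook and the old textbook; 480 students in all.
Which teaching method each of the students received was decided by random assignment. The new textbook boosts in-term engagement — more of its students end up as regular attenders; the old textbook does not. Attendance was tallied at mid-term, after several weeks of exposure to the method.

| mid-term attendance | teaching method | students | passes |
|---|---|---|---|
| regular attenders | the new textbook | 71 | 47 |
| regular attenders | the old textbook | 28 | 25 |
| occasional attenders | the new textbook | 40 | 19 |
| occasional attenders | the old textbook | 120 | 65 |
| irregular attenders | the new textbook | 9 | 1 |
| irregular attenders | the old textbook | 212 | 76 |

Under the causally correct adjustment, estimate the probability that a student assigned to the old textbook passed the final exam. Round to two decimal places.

0.46

The stratified and pooled comparisons disagree (the old textbook wins within each mid-term attendance; the new textbook wins overall), so the answer turns on the causal role of mid-term attendance.
Mid-term attendance is downstream of the teaching method. One should not condition on a consequence of treatment, so the overall rates are the right comparison.
So P(outcome | do(the old textbook)) is just the pooled rate for the old textbook: 166/360 = 0.461.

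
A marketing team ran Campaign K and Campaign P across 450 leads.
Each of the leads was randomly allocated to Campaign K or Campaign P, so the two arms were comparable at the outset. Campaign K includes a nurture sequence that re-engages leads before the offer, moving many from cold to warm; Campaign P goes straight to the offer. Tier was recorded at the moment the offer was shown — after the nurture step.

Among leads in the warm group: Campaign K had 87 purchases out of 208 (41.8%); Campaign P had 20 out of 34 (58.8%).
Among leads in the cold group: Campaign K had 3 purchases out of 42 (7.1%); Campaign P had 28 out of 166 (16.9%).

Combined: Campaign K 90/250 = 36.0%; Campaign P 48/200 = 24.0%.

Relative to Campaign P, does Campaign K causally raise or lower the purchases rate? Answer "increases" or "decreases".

increases

Engagement tier is downstream of the campaign. One should not condition on a consequence of treatment, so the overall rates are the right comparison.
Pooled: Campaign K 36.0% vs Campaign P 24.0%; Campaign K is higher overall.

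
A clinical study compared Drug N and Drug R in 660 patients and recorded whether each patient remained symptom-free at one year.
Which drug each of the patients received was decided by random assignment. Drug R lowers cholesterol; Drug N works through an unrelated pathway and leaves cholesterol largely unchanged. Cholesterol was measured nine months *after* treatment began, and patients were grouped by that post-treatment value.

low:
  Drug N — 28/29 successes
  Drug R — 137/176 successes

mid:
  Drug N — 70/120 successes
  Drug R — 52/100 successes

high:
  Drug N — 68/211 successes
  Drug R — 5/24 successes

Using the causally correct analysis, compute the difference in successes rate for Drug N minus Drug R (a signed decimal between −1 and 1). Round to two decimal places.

Cholesterol lies on the pathway drug → cholesterol → outcome, so adjusting for it blocks the indirect effect. For the total causal effect of drug, use the unadjusted pooled rates.
The causal difference is the pooled difference: 0.461 − 0.647 = -0.186.

-0.19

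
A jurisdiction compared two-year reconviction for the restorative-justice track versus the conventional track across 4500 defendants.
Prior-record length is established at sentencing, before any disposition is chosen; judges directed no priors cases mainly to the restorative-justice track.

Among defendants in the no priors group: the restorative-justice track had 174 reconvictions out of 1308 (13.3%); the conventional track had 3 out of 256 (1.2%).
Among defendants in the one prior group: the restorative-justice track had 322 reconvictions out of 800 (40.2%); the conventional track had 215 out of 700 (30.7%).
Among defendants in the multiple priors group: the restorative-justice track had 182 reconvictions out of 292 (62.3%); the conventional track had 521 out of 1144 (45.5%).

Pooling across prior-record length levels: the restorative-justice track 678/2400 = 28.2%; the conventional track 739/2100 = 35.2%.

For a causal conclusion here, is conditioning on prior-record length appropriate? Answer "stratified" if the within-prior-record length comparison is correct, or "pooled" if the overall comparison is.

The stratified and pooled comparisons disagree (the conventional track wins within each prior-record length; the restorative-justice track wins overall), so the answer turns on the causal role of prior-record length.
Nothing the disposition does changes prior-record length; the imbalance is an allocation artefact. With prior-record length also predicting the outcome, the pooled figure is confounded, and the within-stratum comparison is the causal one.
Within each level — no priors: 13.3% vs 1.2%; one prior: 40.2% vs 30.7%; multiple priors: 62.3% vs 45.5% — the conventional track is lower every time.

stratified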